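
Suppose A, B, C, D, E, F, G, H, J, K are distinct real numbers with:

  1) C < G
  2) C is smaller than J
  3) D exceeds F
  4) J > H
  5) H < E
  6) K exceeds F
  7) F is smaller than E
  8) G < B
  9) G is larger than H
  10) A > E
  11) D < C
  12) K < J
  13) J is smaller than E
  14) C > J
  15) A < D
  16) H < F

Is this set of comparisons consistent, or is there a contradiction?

Chaining the given relations yields J < E < A < D < C, so J < C. But one relation states C < J. These cannot both hold.

inconsistent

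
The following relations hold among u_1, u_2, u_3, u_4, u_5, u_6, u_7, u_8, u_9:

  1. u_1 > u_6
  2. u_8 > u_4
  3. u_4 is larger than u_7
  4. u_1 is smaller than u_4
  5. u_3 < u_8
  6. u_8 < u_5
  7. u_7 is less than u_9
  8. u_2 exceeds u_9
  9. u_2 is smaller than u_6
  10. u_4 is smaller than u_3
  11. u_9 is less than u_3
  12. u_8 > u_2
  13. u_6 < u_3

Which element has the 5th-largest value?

u_1

The consecutive relations fix a unique order: u_7 < u_9 < u_2 < u_6 < u_1 < u_4 < u_3 < u_8 < u_5.
Counting 5 from the largest end gives u_1.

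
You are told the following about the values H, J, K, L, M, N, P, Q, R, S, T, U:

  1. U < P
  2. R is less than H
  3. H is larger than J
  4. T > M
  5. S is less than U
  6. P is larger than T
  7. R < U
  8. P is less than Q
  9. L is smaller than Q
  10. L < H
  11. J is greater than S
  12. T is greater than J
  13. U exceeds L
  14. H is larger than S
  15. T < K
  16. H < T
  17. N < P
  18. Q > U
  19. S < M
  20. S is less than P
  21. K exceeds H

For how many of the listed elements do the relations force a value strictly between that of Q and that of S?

6

Chaining upward from S reaches: J, M, U, H, T, K, P.
Chaining downward from Q reaches: L, J, N, M, R, U, H, T, P.
Strictly between S and Q are those in both lists: J, M, U, H, T, P — 6 elements.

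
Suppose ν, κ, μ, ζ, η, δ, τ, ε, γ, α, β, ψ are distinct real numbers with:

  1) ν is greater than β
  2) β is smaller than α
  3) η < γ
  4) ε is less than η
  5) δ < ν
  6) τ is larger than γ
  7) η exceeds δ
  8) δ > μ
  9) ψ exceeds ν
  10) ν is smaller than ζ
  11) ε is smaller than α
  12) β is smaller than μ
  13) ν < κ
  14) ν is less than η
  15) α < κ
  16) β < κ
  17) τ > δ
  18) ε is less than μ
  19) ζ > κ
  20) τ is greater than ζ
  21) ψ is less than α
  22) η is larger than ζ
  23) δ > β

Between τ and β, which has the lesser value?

β < μ and μ < δ give β < δ.
With δ < ν: β < μ < δ < ν.
With ν < ψ: β < μ < δ < ν < ψ.
With ψ < α: β < μ < δ < ν < ψ < α.
With α < κ: β < μ < δ < ν < ψ < α < κ.
With κ < ζ: β < μ < δ < ν < ψ < α < κ < ζ.
Then ζ < η extends the chain to η.
Then η < γ extends the chain to γ.
Then γ < τ extends the chain to τ.
So β < τ; β is the smaller of the two.

β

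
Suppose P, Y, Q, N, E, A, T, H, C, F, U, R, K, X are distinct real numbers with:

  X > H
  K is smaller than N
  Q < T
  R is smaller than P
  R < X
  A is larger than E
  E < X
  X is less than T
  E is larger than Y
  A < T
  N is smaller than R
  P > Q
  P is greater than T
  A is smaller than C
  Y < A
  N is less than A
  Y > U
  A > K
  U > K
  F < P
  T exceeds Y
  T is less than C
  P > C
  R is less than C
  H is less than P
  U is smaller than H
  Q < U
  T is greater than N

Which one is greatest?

K is not greatest since K < U; Q is not greatest since Q < U; U is not greatest since U < Y; Y is not greatest since Y < E; E is not greatest since E < X; N is not greatest since N < A; H is not greatest since H < P; F is not greatest since F < P; R is not greatest since R < X; X is not greatest since X < T; A is not greatest since A < C; T is not greatest since T < P; C is not greatest since C < P.
Only P has nothing above it, so P is the greatest.

P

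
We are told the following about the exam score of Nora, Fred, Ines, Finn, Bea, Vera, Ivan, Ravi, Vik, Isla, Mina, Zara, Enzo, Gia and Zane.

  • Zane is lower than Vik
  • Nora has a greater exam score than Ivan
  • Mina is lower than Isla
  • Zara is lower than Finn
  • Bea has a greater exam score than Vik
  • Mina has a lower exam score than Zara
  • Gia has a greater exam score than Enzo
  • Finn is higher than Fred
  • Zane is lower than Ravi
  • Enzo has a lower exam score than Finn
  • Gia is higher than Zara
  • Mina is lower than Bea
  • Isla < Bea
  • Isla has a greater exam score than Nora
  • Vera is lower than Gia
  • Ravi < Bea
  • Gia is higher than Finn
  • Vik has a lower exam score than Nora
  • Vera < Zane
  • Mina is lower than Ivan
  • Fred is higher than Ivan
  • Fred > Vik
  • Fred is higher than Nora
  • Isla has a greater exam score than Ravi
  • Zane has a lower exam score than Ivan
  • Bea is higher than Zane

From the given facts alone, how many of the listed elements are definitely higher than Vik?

From Vik the given relations immediately reach Nora, Fred, Bea.
From those, Finn, Isla — 5 in total.
From those, Gia — 6 in total.
Nothing else is reachable above Vik; 6 in all.

6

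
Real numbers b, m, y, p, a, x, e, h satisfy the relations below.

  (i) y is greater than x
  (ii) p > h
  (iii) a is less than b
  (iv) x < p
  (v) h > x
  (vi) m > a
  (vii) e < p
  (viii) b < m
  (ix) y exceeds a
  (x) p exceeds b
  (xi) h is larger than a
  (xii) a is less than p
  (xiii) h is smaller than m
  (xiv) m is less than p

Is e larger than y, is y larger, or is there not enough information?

Following every chain through e: above e we get p.
y is not reached, and no chain runs the other way from y to e.
So the given relations leave the order of e and y undetermined.

undetermined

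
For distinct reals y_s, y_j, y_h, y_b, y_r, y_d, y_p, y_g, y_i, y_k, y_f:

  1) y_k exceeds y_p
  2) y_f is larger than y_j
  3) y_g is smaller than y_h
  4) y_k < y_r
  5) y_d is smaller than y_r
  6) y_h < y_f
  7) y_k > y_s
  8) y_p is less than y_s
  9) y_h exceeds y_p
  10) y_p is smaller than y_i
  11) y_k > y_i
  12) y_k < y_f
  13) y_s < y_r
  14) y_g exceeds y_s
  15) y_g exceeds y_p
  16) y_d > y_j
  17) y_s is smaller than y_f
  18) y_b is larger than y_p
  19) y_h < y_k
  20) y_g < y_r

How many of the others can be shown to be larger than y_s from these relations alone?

5

Directly above y_s: y_g, y_k, y_r, y_f.
One step further: y_h (5 so far).
No other element is forced above y_s by the given relations, so the count is 5.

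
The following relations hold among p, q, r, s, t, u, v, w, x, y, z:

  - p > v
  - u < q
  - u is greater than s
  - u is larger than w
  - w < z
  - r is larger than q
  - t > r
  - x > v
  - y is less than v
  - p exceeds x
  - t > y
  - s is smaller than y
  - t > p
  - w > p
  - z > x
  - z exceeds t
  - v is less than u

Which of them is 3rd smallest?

Piecing the relations together gives one ordering: s < y < v < x < p < w < u < q < r < t < z.
Counting 3 from the smallest end gives v.

v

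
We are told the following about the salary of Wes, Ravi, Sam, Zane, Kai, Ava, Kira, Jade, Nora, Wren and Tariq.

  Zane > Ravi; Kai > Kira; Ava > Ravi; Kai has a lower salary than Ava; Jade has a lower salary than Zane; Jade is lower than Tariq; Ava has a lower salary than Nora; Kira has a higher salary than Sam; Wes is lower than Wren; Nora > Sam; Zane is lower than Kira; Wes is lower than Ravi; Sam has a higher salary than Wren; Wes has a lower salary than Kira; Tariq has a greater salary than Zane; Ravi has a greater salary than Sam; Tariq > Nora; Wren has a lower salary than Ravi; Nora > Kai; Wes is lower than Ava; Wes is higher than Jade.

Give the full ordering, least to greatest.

Each adjacent pair is fixed by a given relation: Jade < Wes; Wes < Wren; Wren < Sam; Sam < Ravi; Ravi < Zane; Zane < Kira; Kira < Kai; Kai < Ava; Ava < Nora; Nora < Tariq. Chaining them end to end gives the full order.

Jade < Wes < Wren < Sam < Ravi < Zane < Kira < Kai < Ava < Nora < Tariq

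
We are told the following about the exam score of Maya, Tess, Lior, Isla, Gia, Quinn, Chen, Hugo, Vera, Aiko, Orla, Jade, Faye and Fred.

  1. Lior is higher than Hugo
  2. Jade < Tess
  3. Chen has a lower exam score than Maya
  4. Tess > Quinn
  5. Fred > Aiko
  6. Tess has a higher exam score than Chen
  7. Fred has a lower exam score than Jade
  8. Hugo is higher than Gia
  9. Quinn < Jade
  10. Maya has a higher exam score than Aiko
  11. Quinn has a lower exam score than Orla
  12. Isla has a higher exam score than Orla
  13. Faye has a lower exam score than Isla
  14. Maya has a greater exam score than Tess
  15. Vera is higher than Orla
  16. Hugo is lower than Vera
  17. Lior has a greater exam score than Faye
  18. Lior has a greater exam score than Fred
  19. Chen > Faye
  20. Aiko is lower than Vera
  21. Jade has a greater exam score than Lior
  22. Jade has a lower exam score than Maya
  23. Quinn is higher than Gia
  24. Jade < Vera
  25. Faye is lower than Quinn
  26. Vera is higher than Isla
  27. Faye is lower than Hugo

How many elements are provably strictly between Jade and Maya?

1

Chaining upward from Jade reaches: Vera, Tess.
Chaining downward from Maya reaches: Aiko, Faye, Gia, Chen, Quinn, Hugo, Fred, Lior, Tess.
Strictly between Jade and Maya are those in both lists: Tess — 1 element.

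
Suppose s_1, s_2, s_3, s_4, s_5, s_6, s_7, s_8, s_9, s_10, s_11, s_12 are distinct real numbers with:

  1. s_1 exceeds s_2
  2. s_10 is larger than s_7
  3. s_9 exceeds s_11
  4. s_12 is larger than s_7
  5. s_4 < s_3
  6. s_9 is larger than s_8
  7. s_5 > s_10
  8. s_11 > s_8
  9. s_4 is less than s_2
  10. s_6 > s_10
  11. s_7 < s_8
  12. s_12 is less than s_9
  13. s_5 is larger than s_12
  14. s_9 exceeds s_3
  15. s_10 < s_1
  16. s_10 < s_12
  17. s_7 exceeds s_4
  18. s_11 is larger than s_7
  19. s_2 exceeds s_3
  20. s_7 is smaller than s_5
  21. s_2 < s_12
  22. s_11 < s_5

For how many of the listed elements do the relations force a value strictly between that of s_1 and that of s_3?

Chaining upward from s_3 reaches: s_2, s_12, s_9, s_5.
Chaining downward from s_1 reaches: s_4, s_7, s_10, s_2.
Strictly between s_3 and s_1 are those in both lists: s_2 — 1 element.

1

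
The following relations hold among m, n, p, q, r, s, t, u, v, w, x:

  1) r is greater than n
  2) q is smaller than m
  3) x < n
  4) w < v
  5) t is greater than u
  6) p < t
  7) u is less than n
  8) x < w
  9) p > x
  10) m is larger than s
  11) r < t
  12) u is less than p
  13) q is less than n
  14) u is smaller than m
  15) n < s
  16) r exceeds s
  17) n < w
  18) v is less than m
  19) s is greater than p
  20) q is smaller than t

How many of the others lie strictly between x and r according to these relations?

Chaining upward from x reaches: n, p, s, w, v, m, t.
Chaining downward from r reaches: q, u, n, p, s.
Strictly between x and r are those in both lists: n, p, s — 3 elements.

3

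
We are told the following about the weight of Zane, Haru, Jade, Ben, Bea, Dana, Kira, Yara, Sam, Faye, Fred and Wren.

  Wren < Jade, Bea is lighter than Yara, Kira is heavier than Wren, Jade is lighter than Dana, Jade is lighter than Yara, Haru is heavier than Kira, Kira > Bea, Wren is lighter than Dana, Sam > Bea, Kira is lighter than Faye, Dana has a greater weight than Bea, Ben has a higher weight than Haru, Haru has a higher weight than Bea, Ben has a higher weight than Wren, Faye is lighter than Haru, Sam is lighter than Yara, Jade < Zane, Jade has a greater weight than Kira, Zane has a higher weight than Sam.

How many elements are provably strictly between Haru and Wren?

The relations place Wren below Haru. An element lies strictly between them when it is forced above Wren and also forced below Haru.
Above Wren: {Kira, Jade, Dana, Faye, Ben, Yara, Zane}. Below Haru: {Bea, Kira, Faye}.
Intersection: {Kira, Faye} — 2.

2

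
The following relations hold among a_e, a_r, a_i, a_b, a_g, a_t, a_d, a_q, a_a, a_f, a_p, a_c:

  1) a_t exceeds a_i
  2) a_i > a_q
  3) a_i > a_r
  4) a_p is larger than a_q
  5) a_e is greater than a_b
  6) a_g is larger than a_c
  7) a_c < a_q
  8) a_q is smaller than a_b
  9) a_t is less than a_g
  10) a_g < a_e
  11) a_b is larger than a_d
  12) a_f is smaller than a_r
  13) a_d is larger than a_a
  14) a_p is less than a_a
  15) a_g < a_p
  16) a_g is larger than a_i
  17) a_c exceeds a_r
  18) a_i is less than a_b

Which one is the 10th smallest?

a_d

Piecing the relations together gives one ordering: a_f < a_r < a_c < a_q < a_i < a_t < a_g < a_p < a_a < a_d < a_b < a_e.
The 10th smallest is a_d.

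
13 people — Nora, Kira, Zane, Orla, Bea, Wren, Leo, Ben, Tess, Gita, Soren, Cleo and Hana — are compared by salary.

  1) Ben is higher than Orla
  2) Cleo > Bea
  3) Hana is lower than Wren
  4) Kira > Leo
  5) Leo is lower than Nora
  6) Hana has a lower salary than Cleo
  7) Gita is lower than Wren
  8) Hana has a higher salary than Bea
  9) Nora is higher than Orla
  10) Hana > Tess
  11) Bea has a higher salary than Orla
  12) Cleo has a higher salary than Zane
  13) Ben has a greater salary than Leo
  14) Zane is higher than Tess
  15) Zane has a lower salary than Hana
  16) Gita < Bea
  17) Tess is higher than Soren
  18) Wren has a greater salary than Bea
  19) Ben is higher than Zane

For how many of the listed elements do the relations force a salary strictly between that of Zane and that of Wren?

1

The relations place Zane below Wren. An element lies strictly between them when it is forced above Zane and also forced below Wren.
Above Zane: {Hana, Ben, Cleo}. Below Wren: {Gita, Soren, Orla, Tess, Bea, Hana}.
Intersection: {Hana} — 1.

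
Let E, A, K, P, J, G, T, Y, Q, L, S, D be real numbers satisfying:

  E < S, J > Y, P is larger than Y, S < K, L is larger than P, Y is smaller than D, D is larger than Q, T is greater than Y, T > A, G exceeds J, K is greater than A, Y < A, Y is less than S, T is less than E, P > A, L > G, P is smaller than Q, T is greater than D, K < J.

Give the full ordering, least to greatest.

Nothing is placed below Y, so it is least; from there Y < A; A < P; P < Q; Q < D; D < T; T < E; E < S; S < K; K < J; J < G; G < L, each given directly.

Y < A < P < Q < D < T < E < S < K < J < G < L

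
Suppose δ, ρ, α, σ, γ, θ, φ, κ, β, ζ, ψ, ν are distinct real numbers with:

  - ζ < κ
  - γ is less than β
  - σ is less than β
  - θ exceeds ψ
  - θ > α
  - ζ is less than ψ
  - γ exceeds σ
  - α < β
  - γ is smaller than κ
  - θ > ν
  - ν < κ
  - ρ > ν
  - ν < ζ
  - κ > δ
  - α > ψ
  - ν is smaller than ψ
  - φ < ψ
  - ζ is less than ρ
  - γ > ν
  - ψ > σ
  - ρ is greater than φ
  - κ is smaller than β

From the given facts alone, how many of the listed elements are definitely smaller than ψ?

From ψ the given relations immediately reach ν, φ, ζ, σ.
Nothing else is reachable below ψ; 4 in all.

4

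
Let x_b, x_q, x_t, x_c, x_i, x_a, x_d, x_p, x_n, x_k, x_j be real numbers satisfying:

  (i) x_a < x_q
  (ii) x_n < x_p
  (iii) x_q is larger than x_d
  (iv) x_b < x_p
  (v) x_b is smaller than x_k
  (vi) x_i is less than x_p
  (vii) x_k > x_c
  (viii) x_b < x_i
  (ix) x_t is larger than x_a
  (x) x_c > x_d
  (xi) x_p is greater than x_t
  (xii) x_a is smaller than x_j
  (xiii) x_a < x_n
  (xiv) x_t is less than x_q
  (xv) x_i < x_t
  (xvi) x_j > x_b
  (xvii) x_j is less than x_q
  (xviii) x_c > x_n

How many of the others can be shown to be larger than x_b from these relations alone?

From x_b the given relations immediately reach x_i, x_p, x_j, x_k.
From those, x_t, x_q — 6 in total.
No other element is forced above x_b by the given relations, so the count is 6.

6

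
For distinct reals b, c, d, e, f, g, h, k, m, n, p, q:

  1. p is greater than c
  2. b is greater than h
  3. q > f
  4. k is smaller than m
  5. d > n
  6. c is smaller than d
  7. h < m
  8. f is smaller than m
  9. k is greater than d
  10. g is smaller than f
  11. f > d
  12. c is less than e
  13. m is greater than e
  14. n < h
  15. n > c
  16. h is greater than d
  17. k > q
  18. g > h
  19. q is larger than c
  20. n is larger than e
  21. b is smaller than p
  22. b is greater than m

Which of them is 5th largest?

q

Piecing the relations together gives one ordering: c < e < n < d < h < g < f < q < k < m < b < p.
Counting 5 from the largest end gives q.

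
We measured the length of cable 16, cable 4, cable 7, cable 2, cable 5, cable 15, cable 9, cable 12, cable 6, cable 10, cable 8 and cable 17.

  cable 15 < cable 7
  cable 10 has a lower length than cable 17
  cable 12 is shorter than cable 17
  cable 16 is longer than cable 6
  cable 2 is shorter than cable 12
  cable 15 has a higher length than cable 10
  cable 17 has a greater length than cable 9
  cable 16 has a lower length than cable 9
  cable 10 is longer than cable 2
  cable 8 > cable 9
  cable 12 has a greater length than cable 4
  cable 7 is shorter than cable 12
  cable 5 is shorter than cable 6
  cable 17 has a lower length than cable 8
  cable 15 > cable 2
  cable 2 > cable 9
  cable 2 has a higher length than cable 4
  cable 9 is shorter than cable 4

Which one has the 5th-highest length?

Chaining the given pairs: cable 5 < cable 6 < cable 16 < cable 9 < cable 4 < cable 2 < cable 10 < cable 15 < cable 7 < cable 12 < cable 17 < cable 8.
The 5th largest is cable 15.

cable 15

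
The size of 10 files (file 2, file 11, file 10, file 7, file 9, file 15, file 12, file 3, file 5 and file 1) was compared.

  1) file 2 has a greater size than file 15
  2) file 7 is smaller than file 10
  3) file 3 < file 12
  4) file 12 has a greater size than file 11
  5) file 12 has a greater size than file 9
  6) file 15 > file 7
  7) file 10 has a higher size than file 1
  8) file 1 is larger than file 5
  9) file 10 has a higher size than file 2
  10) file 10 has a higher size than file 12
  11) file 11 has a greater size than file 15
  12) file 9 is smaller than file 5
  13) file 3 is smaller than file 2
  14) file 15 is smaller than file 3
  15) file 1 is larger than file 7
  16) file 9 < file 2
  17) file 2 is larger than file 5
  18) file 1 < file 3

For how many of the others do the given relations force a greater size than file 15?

Directly above file 15: file 3, file 11, file 2.
One step further: file 12, file 10 (5 so far).
No other element is forced above file 15 by the given relations, so the count is 5.

5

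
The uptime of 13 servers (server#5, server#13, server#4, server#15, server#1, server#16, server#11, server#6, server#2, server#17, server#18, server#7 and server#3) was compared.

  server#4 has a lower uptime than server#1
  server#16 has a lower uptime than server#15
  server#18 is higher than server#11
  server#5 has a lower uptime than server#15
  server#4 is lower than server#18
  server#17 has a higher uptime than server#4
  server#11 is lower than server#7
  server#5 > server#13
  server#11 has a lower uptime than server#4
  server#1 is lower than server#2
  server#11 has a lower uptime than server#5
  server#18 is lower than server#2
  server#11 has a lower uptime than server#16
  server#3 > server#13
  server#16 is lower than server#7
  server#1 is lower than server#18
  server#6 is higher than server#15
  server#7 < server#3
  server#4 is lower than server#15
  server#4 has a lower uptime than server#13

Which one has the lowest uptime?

Chaining upward from server#11: directly above it, server#4, server#16, server#7, server#18, server#5; then server#17, server#1, server#13, server#3, server#2, server#15; then server#6.
That covers every other element, and nothing is given below server#11, so server#11 is the lowest uptime.

server#11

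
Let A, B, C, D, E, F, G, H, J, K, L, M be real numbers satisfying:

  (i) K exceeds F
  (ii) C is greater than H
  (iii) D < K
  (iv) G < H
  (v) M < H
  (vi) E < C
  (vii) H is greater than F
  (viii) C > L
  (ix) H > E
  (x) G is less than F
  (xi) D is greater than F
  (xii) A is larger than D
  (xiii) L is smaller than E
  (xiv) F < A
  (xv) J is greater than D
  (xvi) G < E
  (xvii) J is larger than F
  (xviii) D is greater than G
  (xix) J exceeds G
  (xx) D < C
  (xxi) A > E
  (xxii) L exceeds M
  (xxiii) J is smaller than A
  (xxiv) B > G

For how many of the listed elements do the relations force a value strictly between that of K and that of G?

2

Chaining upward from G reaches: F, E, B, D, J, A, H, C.
Chaining downward from K reaches: F, D.
Strictly between G and K are those in both lists: F, D — 2 elements.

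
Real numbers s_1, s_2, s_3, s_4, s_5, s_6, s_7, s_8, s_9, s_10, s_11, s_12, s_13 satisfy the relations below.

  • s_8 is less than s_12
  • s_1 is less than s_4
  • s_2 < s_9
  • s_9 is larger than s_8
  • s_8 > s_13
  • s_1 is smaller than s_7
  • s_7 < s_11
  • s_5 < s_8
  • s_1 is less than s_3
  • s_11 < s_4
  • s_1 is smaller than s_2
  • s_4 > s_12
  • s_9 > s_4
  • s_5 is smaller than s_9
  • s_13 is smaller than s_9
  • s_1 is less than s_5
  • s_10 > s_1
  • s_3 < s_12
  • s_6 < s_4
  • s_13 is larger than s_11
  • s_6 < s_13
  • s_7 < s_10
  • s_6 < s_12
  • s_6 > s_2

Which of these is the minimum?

s_1

Chaining upward from s_1: directly above it, s_3, s_7, s_2, s_10, s_5, s_4; then s_6, s_11, s_8, s_12, s_9; then s_13.
That covers every other element, and nothing is given below s_1, so s_1 is the minimum.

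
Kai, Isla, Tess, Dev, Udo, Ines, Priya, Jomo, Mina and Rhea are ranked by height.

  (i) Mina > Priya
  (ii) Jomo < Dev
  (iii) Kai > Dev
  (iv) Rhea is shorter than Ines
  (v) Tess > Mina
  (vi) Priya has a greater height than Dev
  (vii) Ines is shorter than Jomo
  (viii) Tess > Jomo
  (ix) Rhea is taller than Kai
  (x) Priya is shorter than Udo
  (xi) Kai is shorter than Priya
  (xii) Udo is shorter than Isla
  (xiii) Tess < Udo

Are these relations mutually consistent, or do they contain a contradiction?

We have Kai < Rhea stated directly, yet also Rhea < Ines < Jomo < Dev < Kai by chaining the others — so Rhea < Kai. Contradiction.

inconsistent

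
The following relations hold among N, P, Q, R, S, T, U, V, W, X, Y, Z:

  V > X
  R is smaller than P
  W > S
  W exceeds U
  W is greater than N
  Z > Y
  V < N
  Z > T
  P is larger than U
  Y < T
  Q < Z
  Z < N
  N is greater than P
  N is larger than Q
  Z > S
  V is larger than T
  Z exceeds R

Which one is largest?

W

Chaining downward from W: directly below it, S, U, N; then Q, P, Z, V; then R, Y, T, X.
That covers every other element, and nothing is given above W, so W is the largest.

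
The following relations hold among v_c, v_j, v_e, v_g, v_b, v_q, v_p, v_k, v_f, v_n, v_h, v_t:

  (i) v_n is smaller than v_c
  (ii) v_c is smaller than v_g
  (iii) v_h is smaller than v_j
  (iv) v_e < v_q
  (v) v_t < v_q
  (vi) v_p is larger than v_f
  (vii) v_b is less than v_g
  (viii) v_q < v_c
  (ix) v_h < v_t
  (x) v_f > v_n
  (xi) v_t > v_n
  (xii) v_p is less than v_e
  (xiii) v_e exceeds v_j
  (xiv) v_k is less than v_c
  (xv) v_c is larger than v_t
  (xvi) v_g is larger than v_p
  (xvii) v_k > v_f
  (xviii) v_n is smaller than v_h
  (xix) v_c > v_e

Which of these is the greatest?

v_g

v_n is not greatest since v_n < v_h; v_f is not greatest since v_f < v_p; v_h is not greatest since v_h < v_j; v_t is not greatest since v_t < v_c; v_j is not greatest since v_j < v_e; v_p is not greatest since v_p < v_g; v_b is not greatest since v_b < v_g; v_k is not greatest since v_k < v_c; v_e is not greatest since v_e < v_q; v_q is not greatest since v_q < v_c; v_c is not greatest since v_c < v_g.
Only v_g has nothing above it, so v_g is the greatest.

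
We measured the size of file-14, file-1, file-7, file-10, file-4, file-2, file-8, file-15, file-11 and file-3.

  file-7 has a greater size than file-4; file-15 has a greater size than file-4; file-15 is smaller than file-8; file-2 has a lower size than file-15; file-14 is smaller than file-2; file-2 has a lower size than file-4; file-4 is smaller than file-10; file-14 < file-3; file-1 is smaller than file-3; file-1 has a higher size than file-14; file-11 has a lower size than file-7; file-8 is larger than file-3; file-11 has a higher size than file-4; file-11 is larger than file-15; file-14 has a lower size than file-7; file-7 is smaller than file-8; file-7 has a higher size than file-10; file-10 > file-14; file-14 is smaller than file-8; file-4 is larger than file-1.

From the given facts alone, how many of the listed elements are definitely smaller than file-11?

Directly below file-11: file-4, file-15.
One step further: file-2, file-1 (4 so far).
One step further: file-14 (5 so far).
Nothing else is reachable below file-11; 5 in all.

5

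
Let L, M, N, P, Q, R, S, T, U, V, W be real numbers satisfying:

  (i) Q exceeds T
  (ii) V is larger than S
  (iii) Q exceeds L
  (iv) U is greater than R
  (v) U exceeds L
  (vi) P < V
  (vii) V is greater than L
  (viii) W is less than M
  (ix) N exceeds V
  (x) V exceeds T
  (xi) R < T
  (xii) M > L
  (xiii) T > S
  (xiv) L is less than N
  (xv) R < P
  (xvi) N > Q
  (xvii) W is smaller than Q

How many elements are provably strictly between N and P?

1

Chaining upward from P reaches: V.
Chaining downward from N reaches: R, S, L, W, T, Q, V.
Strictly between P and N are those in both lists: V — 1 element.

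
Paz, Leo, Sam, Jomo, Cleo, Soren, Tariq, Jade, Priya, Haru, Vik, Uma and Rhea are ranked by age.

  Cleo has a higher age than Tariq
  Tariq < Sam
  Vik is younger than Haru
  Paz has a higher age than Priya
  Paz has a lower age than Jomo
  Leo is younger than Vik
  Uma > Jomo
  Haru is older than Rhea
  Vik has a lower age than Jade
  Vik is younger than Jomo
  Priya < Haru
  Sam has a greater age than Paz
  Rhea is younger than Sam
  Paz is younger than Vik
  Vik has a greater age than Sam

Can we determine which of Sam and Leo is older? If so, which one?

Following every chain through Leo: above Leo we get Vik, Jomo, Uma, Jade, Haru.
Sam is not reached, and no chain runs the other way from Sam to Leo.
So the given relations leave the order of Leo and Sam undetermined.

undetermined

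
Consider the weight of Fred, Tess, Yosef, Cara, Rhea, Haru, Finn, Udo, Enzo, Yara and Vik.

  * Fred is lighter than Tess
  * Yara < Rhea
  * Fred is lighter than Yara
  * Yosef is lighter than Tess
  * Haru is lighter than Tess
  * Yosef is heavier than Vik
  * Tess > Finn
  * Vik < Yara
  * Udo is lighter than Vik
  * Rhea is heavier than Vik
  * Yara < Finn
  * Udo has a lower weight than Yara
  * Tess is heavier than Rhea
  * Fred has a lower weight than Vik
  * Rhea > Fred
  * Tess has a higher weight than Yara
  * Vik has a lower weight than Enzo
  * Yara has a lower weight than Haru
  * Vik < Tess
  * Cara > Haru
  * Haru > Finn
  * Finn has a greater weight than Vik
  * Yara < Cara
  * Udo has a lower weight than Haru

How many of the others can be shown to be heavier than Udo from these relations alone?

9

The elements the relations force above Udo are Vik, Yosef, Yara, Enzo, Rhea, Finn, Haru, Tess, Cara — no chain reaches any other.
That is 9.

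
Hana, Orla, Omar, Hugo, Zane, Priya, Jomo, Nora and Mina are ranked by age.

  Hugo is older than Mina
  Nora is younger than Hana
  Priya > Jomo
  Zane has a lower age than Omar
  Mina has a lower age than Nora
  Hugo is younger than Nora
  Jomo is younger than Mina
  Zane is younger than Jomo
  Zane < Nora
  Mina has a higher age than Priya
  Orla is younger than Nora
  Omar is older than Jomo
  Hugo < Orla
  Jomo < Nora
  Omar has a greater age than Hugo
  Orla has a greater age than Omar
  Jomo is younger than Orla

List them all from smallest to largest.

Nothing is placed below Zane, so it is least; from there Zane < Jomo; Jomo < Priya; Priya < Mina; Mina < Hugo; Hugo < Omar; Omar < Orla; Orla < Nora; Nora < Hana, each given directly.

Zane < Jomo < Priya < Mina < Hugo < Omar < Orla < Nora < Hana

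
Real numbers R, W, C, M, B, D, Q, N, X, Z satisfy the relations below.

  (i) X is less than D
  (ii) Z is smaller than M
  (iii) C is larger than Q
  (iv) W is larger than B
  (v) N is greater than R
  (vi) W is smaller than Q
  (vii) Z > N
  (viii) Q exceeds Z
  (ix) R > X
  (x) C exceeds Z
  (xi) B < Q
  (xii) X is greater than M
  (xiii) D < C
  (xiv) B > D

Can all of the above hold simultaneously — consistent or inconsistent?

Chaining the given relations yields R < N < Z < M < X, so R < X. But one relation states X < R. These cannot both hold.

inconsistent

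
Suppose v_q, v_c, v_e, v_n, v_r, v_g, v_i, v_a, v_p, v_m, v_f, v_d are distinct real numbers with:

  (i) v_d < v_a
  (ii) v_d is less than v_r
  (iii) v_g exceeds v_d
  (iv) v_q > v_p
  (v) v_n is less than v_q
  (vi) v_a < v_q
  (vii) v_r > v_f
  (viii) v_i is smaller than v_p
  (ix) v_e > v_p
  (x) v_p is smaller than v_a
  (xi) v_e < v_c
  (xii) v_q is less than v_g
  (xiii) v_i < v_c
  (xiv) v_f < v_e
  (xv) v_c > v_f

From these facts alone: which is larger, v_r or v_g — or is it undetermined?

Following every chain through v_r: below v_r we get v_d, v_f.
v_g is not reached, and no chain runs the other way from v_g to v_r.
So the given relations leave the order of v_r and v_g undetermined.

undetermined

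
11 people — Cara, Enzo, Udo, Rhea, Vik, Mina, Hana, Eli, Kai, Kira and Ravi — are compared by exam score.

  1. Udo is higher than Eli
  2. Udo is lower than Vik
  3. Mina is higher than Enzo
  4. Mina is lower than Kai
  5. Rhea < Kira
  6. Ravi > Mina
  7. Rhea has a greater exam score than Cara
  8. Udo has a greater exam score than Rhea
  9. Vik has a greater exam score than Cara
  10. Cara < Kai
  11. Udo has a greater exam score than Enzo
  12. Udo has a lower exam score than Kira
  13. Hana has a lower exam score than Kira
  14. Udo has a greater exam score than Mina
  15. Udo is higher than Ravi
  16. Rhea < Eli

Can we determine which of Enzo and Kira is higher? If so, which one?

The relevant relations are Enzo < Mina; Mina < Ravi; Ravi < Udo; Udo < Kira.
Together: Enzo < Mina < Ravi < Udo < Kira.
So Kira is higher.

Kira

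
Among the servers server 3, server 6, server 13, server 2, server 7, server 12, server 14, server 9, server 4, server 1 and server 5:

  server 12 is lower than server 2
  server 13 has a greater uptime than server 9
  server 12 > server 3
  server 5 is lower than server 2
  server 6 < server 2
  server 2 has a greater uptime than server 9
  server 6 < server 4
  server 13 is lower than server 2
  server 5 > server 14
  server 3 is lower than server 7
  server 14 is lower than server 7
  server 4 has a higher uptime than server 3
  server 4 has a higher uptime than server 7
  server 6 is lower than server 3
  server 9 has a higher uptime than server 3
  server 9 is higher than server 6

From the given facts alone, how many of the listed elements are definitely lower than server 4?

The elements the relations force below server 4 are server 14, server 6, server 3, server 7 — no chain reaches any other.
That is 4.

4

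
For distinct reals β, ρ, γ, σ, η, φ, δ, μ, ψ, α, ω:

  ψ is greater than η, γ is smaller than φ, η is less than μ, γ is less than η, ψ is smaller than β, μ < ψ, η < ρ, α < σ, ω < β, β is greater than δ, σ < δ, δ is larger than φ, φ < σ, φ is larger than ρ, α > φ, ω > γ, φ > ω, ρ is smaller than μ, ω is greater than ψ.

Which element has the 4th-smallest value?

Chaining the given pairs: γ < η < ρ < μ < ψ < ω < φ < α < σ < δ < β.
The 4th smallest is μ.

μ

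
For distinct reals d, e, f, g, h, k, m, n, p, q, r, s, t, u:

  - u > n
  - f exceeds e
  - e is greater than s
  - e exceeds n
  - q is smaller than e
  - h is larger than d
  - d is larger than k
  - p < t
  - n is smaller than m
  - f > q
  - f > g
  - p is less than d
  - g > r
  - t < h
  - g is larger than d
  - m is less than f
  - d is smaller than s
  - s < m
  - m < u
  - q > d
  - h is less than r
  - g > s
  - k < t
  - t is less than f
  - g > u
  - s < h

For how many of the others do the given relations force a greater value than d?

Directly above d: s, h, q, g.
One step further: m, e, r, f (8 so far).
One step further: u (9 so far).
No other element is forced above d by the given relations, so the count is 9.

9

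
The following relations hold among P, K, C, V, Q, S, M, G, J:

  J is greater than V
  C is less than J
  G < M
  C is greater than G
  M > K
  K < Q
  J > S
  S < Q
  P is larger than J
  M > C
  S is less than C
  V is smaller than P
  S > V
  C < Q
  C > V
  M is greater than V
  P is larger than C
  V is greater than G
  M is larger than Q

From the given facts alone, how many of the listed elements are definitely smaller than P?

From P the given relations immediately reach V, C, J.
From those, G, S — 5 in total.
Nothing else is reachable below P; 5 in all.

5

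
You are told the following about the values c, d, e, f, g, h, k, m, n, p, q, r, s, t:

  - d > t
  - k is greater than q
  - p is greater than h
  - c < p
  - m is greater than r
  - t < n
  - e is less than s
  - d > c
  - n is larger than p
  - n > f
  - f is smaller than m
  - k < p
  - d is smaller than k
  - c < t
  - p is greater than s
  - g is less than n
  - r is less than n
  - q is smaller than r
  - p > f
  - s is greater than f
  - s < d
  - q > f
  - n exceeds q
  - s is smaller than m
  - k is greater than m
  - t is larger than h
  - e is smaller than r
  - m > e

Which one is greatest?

e is not greatest since e < m; g is not greatest since g < n; h is not greatest since h < t; f is not greatest since f < n; c is not greatest since c < t; q is not greatest since q < r; s is not greatest since s < p; r is not greatest since r < n; m is not greatest since m < k; t is not greatest since t < d; d is not greatest since d < k; k is not greatest since k < p; p is not greatest since p < n.
Only n has nothing above it, so n is the greatest.

n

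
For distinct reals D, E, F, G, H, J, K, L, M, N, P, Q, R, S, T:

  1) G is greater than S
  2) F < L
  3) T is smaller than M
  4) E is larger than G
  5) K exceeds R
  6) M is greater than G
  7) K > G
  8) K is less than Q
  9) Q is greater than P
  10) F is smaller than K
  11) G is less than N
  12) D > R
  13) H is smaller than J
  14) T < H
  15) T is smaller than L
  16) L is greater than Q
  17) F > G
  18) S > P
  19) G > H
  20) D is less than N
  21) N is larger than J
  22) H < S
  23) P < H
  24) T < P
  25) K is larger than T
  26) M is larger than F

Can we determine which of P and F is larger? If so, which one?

Chaining the given relations: P < H < S < G < F.
So F is larger.

F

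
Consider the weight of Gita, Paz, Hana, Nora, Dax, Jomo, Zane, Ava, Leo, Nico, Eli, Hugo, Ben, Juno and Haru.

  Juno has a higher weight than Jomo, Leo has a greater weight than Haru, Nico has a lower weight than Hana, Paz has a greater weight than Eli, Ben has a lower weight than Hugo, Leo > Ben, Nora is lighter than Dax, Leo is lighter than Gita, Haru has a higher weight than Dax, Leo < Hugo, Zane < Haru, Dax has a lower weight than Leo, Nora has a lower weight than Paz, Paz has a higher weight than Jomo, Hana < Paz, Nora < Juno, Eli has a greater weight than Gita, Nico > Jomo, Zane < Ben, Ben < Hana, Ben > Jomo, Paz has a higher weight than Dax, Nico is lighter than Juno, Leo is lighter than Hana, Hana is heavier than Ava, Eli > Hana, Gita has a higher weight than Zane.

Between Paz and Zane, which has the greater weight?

Paz

Zane < Ben < Leo < Hana < Eli < Paz, by transitivity through Ben, Leo, Hana, Eli.
So Zane < Paz; Paz is the heavier of the two.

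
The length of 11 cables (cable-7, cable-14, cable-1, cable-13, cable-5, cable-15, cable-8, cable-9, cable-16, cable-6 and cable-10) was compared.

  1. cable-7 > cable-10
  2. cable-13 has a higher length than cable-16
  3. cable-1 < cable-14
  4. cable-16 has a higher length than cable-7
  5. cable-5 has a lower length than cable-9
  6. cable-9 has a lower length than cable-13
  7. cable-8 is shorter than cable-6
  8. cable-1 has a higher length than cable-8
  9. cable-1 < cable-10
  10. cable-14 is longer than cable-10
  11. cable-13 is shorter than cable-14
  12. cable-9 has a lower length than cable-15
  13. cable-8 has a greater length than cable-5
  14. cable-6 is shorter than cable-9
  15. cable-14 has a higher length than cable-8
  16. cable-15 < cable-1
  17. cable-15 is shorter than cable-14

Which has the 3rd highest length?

cable-16

Piecing the relations together gives one ordering: cable-5 < cable-8 < cable-6 < cable-9 < cable-15 < cable-1 < cable-10 < cable-7 < cable-16 < cable-13 < cable-14.
The 3rd largest is cable-16.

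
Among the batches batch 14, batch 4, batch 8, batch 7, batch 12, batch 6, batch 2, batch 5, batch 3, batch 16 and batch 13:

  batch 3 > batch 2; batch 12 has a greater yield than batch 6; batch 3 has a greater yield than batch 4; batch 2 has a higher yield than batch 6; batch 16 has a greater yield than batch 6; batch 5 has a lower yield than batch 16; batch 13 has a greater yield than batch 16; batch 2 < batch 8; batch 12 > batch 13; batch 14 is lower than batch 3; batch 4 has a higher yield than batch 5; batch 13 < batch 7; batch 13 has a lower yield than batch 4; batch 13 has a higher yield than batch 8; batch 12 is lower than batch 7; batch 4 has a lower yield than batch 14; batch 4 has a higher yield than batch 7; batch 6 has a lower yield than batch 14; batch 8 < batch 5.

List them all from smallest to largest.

Each adjacent pair is fixed by a given relation: batch 6 < batch 2; batch 2 < batch 8; batch 8 < batch 5; batch 5 < batch 16; batch 16 < batch 13; batch 13 < batch 12; batch 12 < batch 7; batch 7 < batch 4; batch 4 < batch 14; batch 14 < batch 3. Chaining them end to end gives the full order.

batch 6 < batch 2 < batch 8 < batch 5 < batch 16 < batch 13 < batch 12 < batch 7 < batch 4 < batch 14 < batch 3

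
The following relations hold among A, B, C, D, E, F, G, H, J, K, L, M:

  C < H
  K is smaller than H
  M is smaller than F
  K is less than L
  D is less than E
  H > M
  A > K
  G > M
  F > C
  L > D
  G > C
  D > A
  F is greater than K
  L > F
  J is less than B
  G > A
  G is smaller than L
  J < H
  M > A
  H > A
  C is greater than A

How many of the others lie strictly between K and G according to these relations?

3

The relations place K below G. An element lies strictly between them when it is forced above K and also forced below G.
Above K: {A, C, M, D, E, F, H, L}. Below G: {A, C, M}.
Intersection: {A, C, M} — 3.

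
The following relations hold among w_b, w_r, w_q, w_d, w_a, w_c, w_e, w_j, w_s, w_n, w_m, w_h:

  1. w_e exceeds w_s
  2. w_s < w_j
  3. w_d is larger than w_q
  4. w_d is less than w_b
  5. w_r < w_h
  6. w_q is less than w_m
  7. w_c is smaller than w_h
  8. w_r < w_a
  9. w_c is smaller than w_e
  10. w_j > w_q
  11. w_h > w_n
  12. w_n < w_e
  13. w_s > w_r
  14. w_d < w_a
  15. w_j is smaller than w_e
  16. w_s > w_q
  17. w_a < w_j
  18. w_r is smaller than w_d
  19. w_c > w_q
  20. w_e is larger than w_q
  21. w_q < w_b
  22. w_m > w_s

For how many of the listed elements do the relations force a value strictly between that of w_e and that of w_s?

The relations place w_s below w_e. An element lies strictly between them when it is forced above w_s and also forced below w_e.
Above w_s: {w_j, w_m}. Below w_e: {w_q, w_r, w_c, w_d, w_n, w_a, w_j}.
Intersection: {w_j} — 1.

1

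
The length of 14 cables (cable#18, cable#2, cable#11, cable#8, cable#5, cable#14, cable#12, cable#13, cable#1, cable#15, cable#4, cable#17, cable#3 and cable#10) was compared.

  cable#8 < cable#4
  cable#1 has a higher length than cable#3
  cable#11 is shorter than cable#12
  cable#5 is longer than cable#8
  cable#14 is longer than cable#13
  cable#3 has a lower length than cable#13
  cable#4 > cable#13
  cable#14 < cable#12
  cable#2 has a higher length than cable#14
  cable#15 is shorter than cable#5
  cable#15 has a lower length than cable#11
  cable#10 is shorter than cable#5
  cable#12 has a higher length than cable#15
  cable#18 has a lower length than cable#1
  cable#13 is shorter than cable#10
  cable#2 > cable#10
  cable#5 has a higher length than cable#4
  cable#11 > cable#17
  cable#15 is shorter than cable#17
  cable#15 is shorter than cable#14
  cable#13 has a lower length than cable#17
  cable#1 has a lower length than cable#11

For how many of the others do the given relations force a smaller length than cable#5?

6

The elements the relations force below cable#5 are cable#3, cable#13, cable#10, cable#8, cable#15, cable#4 — no chain reaches any other.
That is 6.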